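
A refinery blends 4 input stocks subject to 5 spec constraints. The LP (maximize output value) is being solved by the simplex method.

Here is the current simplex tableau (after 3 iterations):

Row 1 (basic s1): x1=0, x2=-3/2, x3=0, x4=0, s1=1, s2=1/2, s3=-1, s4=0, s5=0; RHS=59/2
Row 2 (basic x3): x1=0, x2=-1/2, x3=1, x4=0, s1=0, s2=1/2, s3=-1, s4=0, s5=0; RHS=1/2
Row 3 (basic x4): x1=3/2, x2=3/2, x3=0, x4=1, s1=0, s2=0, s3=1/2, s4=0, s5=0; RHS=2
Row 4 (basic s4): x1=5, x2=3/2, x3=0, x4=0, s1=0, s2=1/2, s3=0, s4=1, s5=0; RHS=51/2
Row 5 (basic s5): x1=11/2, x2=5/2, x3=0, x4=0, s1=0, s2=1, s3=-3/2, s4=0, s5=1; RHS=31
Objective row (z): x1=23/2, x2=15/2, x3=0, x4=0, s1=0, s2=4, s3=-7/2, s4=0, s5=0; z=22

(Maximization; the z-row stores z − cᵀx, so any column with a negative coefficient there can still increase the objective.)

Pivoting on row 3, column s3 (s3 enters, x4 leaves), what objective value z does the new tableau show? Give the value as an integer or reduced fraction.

36

Minimum ratio for s3: 2/(1/2) = 4.
z changes by −(z-row coeff of s3)·ratio = −(-7/2)·4 = 14.
New z = 22 + 14 = 36.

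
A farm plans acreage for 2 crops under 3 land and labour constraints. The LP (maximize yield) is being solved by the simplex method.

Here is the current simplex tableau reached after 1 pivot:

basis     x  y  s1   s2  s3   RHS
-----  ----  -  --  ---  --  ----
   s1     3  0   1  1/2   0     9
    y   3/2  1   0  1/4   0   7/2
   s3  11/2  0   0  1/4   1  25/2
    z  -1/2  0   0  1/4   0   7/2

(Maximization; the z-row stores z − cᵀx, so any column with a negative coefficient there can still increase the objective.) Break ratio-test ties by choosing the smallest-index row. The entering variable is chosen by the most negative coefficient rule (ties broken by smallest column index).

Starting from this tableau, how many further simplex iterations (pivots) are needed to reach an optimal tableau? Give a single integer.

1

pivot: x in, s3 out → z = 51/11
No improving column remains; optimal.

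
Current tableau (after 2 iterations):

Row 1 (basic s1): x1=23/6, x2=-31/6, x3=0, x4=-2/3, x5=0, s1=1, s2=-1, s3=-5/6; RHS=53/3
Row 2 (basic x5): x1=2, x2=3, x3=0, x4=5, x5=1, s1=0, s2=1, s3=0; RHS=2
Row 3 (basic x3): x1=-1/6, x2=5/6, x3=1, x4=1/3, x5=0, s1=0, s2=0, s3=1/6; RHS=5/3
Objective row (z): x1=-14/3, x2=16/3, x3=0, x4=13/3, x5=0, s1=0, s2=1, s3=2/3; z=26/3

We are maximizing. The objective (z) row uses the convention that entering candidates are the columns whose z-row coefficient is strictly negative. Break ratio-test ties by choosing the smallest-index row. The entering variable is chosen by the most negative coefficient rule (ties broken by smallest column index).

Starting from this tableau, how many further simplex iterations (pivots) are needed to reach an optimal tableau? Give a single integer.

pivot: x1 in, x5 out → z = 40/3
No improving column remains; optimal.

1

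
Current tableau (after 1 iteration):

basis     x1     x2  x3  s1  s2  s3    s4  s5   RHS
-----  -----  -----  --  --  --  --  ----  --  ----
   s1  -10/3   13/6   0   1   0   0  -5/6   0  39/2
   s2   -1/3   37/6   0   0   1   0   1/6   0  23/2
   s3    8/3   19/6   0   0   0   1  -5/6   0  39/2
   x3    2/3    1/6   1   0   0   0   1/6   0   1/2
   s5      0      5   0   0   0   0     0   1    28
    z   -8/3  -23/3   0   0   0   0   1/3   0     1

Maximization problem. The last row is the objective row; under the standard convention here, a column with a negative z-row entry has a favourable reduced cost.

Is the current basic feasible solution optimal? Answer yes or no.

Column x1 has objective-row coefficient -8/3, which is negative; an improving pivot exists, so not yet optimal.

no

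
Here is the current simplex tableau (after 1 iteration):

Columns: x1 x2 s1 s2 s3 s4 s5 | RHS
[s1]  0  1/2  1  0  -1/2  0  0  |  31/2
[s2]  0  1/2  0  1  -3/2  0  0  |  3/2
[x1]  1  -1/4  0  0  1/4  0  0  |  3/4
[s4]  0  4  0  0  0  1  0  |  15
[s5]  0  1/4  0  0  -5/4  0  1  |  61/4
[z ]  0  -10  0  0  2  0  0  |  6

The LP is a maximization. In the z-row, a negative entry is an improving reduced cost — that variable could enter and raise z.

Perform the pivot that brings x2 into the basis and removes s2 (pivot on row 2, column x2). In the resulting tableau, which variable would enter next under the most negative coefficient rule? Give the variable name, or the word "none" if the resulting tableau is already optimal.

s3

Pivot element 1/2. New z-row = old z-row − (-10)·(row 2/(1/2)).
Updated z-row coefficients: x1: 0, x2: 0, s1: 0, s2: 20, s3: -28, s4: 0, s5: 0.
The most negative is -28 in column s3, so s3 would enter next.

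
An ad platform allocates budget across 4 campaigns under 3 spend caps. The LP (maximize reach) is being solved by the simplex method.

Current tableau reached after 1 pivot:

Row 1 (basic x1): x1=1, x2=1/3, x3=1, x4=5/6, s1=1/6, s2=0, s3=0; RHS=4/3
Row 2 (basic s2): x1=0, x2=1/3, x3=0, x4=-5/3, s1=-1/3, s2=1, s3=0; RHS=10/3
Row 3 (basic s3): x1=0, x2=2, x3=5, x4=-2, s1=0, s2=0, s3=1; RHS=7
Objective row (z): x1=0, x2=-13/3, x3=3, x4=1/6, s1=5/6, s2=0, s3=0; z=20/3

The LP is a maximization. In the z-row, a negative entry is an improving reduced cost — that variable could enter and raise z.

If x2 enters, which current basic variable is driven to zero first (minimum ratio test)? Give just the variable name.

Ratios: row 1 (x1): (4/3)/(1/3) = 4; row 2 (s2): (10/3)/(1/3) = 10; row 3 (s3): 7/2 = 7/2.
Minimum ratio 7/2 is in the s3 row, so s3 leaves.

s3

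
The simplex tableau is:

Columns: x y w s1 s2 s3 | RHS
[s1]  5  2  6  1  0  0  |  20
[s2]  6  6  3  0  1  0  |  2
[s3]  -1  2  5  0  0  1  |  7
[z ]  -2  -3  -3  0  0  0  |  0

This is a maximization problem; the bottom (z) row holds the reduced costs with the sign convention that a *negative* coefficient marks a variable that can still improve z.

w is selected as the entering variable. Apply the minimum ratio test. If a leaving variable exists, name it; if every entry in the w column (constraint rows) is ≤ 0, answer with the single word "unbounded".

Ratios: row 1 (s1): 20/6 = 10/3; row 2 (s2): 2/3 = 2/3; row 3 (s3): 7/5 = 7/5.
Minimum ratio is in the s2 row, so s2 leaves.

s2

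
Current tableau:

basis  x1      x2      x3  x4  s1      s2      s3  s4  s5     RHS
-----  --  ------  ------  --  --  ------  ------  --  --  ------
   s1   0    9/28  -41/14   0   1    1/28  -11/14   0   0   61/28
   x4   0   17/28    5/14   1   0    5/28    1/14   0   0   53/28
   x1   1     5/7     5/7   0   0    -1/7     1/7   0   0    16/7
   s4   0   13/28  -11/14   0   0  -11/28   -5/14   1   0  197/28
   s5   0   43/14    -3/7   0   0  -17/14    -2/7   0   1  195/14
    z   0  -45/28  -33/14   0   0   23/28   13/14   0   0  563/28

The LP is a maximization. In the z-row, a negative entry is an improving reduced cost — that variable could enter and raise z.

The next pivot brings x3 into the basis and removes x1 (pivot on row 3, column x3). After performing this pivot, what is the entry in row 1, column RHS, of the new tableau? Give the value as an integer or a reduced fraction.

Pivot element is row 3, column x3: 5/7.
Normalize row 3: new (row 3, RHS) = (16/7)/(5/7) = 16/5.
row 1 ← row 1 − (-41/14)·(new row 3): 61/28 − (-41/14)·(16/5) = 231/20.

231/20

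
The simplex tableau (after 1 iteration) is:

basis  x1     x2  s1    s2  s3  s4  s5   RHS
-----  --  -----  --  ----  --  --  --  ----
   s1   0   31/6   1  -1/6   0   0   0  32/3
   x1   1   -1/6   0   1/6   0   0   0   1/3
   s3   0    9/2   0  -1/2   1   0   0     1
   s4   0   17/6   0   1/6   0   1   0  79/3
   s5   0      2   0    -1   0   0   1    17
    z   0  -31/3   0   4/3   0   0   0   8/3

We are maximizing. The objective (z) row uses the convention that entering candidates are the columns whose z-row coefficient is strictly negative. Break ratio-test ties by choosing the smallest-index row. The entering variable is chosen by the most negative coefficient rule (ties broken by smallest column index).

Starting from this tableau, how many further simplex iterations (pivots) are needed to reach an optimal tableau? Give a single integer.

1

pivot: x2 in, s3 out → z = 134/27
No improving column remains; optimal.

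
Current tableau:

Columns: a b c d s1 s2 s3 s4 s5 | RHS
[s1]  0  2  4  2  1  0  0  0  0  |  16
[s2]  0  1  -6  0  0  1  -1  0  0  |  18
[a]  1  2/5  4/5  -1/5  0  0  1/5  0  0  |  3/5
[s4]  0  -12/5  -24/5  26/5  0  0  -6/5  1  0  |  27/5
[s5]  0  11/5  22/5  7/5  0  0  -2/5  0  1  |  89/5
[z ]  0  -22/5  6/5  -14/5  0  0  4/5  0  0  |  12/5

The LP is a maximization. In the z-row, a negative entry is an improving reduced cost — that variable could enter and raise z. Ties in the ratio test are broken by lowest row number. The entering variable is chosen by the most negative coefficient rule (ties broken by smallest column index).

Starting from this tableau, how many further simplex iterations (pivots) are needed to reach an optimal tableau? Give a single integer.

pivot: b in, a out → z = 9
pivot: d in, s4 out → z = 81/4
No improving column remains; optimal.

2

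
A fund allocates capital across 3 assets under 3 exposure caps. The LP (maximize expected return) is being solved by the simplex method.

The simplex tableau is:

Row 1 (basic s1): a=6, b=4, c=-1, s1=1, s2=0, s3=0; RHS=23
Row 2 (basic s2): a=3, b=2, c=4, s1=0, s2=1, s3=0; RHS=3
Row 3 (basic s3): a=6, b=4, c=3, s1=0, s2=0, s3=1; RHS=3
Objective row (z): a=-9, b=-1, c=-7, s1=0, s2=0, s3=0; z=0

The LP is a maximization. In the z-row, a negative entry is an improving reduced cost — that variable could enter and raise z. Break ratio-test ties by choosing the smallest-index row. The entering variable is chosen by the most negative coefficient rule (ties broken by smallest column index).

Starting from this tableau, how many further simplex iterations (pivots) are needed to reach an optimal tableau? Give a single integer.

2

pivot: a in, s3 out → z = 9/2
pivot: c in, s2 out → z = 6
No improving column remains; optimal.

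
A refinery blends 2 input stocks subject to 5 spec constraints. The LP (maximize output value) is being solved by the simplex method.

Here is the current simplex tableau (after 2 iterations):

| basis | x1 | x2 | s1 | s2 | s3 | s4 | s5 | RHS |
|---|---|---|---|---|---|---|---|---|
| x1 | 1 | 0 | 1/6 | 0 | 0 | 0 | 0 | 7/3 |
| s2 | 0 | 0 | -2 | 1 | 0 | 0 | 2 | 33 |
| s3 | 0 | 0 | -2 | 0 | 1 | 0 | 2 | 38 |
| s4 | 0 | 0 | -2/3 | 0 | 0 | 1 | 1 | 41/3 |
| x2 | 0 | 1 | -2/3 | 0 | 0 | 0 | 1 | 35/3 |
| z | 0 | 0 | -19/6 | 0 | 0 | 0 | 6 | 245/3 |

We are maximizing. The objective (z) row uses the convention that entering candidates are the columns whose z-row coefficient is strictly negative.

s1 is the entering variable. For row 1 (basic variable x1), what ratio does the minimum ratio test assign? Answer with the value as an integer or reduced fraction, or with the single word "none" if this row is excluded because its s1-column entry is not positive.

14

Ratio = RHS / (s1 entry) = (7/3) / (1/6) = 14.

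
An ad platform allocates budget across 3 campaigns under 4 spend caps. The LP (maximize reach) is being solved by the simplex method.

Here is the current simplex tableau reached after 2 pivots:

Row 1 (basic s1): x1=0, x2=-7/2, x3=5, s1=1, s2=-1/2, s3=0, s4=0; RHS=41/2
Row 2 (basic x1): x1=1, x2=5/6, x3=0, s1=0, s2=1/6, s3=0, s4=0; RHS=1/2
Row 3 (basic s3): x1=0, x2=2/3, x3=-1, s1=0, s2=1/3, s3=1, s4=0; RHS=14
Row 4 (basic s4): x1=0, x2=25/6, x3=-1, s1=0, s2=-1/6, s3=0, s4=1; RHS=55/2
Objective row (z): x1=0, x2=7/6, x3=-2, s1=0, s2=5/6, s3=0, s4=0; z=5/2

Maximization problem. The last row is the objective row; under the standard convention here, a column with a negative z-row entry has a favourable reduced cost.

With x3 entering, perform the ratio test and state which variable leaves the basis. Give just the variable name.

s1

Ratios: row 1 (s1): (41/2)/5 = 41/10; row 2 (x1): entry 0 ≤ 0, skip; row 3 (s3): entry -1 ≤ 0, skip; row 4 (s4): entry -1 ≤ 0, skip.
Minimum ratio 41/10 is in the s1 row, so s1 leaves.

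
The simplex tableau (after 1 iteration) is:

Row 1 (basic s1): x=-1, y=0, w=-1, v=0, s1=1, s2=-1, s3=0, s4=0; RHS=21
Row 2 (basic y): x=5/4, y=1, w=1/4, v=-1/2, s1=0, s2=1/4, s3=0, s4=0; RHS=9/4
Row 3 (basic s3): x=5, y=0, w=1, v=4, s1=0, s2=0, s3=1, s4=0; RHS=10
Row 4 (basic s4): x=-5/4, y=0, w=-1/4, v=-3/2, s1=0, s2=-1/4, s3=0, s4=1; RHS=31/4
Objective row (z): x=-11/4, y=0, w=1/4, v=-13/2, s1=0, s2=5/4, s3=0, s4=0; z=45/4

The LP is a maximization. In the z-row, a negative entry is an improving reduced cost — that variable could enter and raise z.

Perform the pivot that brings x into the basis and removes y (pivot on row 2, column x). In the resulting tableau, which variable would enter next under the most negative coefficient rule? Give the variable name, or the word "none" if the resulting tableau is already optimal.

Pivot element 5/4. New z-row = old z-row − (-11/4)·(row 2/(5/4)).
Updated z-row coefficients: x: 0, y: 11/5, w: 4/5, v: -38/5, s1: 0, s2: 9/5, s3: 0, s4: 0.
The most negative is -38/5 in column v, so v would enter next.

v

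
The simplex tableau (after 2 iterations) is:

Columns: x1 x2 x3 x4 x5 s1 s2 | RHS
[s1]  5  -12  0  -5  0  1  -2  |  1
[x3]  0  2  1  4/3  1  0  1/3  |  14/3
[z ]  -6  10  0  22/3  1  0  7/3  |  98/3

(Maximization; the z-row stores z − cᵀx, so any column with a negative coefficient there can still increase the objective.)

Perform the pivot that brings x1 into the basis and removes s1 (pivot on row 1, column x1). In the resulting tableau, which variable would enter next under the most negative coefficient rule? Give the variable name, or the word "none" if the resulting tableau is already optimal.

Pivot element 5. New z-row = old z-row − (-6)·(row 1/5).
Updated z-row coefficients: x1: 0, x2: -22/5, x3: 0, x4: 4/3, x5: 1, s1: 6/5, s2: -1/15.
The most negative is -22/5 in column x2, so x2 would enter next.

x2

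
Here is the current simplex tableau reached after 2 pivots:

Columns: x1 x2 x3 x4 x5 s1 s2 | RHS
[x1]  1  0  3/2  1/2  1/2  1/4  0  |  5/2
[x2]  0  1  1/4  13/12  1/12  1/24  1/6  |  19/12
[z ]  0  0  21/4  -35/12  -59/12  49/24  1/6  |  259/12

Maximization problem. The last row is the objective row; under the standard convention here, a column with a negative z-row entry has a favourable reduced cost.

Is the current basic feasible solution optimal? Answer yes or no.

no

Column x4 has objective-row coefficient -35/12, which is negative; an improving pivot exists, so not yet optimal.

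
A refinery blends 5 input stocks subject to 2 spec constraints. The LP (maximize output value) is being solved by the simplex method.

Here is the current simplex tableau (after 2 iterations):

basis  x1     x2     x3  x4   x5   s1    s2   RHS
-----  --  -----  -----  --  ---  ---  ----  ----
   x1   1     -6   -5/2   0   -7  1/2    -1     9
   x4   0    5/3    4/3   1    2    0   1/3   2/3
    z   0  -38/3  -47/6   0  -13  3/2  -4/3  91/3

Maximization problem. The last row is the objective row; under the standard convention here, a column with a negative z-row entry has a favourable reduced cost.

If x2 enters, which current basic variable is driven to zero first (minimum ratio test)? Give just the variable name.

Ratios: row 1 (x1): entry -6 ≤ 0, skip; row 2 (x4): (2/3)/(5/3) = 2/5.
Minimum ratio 2/5 is in the x4 row, so x4 leaves.

x4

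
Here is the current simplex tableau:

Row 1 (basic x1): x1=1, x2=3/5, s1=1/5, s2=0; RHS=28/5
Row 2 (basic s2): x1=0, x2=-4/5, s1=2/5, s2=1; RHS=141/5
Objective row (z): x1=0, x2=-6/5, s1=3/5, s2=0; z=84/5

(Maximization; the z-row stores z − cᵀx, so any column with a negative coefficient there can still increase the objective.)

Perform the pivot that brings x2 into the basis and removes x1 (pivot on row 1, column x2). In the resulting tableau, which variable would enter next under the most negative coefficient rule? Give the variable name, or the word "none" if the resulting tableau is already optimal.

Pivot element 3/5. New z-row = old z-row − (-6/5)·(row 1/(3/5)).
Updated z-row coefficients: x1: 2, x2: 0, s1: 1, s2: 0.
No coefficient is strictly negative; the tableau after this pivot is optimal.

none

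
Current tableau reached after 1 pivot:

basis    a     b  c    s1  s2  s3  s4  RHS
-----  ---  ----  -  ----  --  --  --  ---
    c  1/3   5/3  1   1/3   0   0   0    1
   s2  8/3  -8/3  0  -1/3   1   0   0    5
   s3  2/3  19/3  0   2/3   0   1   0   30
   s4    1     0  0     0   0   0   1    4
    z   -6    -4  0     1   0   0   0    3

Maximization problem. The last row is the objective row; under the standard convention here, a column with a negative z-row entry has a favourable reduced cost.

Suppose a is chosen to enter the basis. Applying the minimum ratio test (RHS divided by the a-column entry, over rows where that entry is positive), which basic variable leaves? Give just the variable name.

s2

Ratios: row 1 (c): 1/(1/3) = 3; row 2 (s2): 5/(8/3) = 15/8; row 3 (s3): 30/(2/3) = 45; row 4 (s4): 4/1 = 4.
Minimum ratio 15/8 is in the s2 row, so s2 leaves.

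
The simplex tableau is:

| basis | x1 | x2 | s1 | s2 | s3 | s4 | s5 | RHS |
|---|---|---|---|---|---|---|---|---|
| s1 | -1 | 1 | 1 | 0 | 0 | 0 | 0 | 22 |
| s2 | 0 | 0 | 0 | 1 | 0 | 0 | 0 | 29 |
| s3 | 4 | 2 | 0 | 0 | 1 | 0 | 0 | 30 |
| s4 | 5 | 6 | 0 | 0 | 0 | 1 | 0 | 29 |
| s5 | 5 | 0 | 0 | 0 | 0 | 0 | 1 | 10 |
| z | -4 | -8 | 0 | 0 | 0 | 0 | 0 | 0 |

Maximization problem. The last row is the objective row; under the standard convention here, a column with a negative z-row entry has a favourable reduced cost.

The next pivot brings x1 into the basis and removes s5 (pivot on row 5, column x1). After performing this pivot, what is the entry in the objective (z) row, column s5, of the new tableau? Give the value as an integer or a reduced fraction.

Pivot element is row 5, column x1: 5.
Normalize row 5: new (row 5, s5) = 1/5 = 1/5.
z-row ← z-row − (-4)·(new row 5): 0 − (-4)·(1/5) = 4/5.

4/5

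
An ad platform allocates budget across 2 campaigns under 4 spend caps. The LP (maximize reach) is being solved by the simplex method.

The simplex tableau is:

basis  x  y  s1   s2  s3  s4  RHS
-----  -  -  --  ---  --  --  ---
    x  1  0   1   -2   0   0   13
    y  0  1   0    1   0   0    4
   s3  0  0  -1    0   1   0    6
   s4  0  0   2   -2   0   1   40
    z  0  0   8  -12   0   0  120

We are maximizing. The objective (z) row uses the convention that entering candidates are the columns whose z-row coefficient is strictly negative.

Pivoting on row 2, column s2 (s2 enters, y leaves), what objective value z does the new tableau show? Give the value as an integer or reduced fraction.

168

Minimum ratio for s2: 4/1 = 4.
z changes by −(z-row coeff of s2)·ratio = −(-12)·4 = 48.
New z = 120 + 48 = 168.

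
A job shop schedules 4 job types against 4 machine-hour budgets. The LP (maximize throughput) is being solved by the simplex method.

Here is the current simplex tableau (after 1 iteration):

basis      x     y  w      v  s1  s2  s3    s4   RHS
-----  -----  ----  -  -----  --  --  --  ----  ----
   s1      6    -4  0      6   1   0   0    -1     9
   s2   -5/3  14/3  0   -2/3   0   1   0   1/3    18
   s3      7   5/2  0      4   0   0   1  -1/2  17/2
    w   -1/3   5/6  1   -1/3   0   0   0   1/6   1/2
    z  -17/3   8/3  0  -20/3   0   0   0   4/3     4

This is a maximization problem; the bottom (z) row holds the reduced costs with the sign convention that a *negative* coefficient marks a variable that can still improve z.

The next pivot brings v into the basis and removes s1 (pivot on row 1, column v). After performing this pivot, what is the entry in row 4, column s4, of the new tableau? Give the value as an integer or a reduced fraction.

1/9

Pivot element is row 1, column v: 6.
Normalize row 1: new (row 1, s4) = (-1)/6 = -1/6.
row 4 ← row 4 − (-1/3)·(new row 1): 1/6 − (-1/3)·(-1/6) = 1/9.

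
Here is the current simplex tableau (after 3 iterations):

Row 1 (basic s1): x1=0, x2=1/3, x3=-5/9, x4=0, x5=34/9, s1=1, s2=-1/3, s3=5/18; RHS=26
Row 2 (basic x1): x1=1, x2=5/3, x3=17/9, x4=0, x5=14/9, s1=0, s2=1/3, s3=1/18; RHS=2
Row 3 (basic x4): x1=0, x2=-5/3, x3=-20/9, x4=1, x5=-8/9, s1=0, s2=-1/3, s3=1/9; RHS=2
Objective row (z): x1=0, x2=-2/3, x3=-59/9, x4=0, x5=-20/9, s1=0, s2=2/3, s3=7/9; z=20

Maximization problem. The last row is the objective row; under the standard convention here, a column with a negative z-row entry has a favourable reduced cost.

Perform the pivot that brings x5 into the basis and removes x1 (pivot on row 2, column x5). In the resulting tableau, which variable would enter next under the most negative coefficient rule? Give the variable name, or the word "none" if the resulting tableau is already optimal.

x3

Pivot element 14/9. New z-row = old z-row − (-20/9)·(row 2/(14/9)).
Updated z-row coefficients: x1: 10/7, x2: 12/7, x3: -27/7, x4: 0, x5: 0, s1: 0, s2: 8/7, s3: 6/7.
The most negative is -27/7 in column x3, so x3 would enter next.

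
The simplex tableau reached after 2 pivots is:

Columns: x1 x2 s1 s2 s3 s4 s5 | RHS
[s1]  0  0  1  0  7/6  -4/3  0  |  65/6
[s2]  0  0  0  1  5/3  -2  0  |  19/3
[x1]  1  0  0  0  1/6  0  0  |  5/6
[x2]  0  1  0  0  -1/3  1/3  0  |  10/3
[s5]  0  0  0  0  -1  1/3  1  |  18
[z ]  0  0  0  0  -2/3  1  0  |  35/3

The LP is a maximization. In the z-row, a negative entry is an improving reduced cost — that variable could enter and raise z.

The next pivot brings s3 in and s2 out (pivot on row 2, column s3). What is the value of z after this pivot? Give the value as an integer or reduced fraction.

Minimum ratio for s3: (19/3)/(5/3) = 19/5.
z changes by −(z-row coeff of s3)·ratio = −(-2/3)·(19/5) = 38/15.
New z = 35/3 + (38/15) = 71/5.

71/5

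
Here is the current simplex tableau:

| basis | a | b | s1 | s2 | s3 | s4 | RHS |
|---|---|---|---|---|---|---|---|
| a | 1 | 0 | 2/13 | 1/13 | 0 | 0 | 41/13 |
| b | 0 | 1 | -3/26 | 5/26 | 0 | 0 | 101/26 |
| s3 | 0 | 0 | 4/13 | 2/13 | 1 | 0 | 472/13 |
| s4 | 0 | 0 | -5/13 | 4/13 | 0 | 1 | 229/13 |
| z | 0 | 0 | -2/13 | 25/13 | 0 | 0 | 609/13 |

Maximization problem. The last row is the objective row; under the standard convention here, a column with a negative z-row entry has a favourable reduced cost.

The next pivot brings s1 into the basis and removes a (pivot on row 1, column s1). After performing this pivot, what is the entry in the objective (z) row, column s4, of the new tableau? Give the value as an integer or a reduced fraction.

Pivot element is row 1, column s1: 2/13.
Normalize row 1: new (row 1, s4) = 0/(2/13) = 0.
z-row ← z-row − (-2/13)·(new row 1): 0 − (-2/13)·0 = 0.

0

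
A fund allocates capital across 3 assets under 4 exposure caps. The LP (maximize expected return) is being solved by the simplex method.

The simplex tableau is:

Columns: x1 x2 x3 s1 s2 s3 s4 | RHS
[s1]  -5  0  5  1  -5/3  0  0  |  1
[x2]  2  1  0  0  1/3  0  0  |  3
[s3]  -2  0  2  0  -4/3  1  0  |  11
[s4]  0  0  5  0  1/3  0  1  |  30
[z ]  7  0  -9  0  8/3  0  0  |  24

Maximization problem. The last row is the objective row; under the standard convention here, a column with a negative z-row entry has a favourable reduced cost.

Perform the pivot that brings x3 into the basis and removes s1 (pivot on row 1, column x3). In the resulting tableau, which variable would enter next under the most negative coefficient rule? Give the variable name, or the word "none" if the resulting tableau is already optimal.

x1

Pivot element 5. New z-row = old z-row − (-9)·(row 1/5).
Updated z-row coefficients: x1: -2, x2: 0, x3: 0, s1: 9/5, s2: -1/3, s3: 0, s4: 0.
The most negative is -2 in column x1, so x1 would enter next.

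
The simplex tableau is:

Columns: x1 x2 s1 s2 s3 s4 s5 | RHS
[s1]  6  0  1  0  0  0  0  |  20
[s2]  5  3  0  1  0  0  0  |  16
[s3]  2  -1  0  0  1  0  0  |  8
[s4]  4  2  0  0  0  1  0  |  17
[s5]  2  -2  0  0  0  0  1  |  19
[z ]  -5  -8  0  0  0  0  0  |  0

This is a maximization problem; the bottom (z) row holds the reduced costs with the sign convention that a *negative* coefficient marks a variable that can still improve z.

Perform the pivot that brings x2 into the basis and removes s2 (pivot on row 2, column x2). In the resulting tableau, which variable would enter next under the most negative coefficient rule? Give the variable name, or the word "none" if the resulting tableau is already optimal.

Pivot element 3. New z-row = old z-row − (-8)·(row 2/3).
Updated z-row coefficients: x1: 25/3, x2: 0, s1: 0, s2: 8/3, s3: 0, s4: 0, s5: 0.
No coefficient is strictly negative; the tableau after this pivot is optimal.

none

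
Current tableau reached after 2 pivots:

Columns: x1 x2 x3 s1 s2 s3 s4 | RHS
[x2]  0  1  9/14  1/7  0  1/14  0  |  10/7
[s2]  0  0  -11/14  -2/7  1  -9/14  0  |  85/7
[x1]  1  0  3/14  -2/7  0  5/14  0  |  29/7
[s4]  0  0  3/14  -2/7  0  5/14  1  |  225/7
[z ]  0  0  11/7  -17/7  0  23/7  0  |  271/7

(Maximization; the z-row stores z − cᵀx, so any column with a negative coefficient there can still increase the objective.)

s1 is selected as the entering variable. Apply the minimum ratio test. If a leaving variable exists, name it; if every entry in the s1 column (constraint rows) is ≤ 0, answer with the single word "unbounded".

Ratios: row 1 (x2): (10/7)/(1/7) = 10; row 2 (s2): entry -2/7 ≤ 0, skip; row 3 (x1): entry -2/7 ≤ 0, skip; row 4 (s4): entry -2/7 ≤ 0, skip.
Minimum ratio is in the x2 row, so x2 leaves.

x2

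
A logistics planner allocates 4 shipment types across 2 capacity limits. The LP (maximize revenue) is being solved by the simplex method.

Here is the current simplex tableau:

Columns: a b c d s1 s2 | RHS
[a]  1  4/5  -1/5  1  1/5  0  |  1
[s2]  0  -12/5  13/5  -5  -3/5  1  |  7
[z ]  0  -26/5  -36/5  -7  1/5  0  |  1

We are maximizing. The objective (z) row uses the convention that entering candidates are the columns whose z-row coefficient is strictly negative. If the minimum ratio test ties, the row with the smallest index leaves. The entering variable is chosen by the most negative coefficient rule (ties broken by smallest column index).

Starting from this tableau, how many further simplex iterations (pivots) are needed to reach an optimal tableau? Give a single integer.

pivot: c in, s2 out → z = 265/13
pivot: d in, a out → z = 145/2
No improving column remains; optimal.

2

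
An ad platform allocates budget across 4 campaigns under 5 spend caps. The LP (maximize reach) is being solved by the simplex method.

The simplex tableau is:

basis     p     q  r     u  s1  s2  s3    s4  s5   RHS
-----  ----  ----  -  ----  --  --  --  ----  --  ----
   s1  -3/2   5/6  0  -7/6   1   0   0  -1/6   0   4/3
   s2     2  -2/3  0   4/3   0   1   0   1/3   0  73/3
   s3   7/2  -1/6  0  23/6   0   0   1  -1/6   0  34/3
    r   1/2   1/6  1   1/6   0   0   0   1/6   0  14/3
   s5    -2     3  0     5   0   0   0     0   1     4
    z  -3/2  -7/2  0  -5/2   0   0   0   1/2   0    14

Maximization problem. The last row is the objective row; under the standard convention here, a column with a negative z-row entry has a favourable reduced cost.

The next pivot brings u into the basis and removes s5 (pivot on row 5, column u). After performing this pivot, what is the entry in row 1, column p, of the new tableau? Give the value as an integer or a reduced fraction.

Pivot element is row 5, column u: 5.
Normalize row 5: new (row 5, p) = (-2)/5 = -2/5.
row 1 ← row 1 − (-7/6)·(new row 5): -3/2 − (-7/6)·(-2/5) = -59/30.

-59/30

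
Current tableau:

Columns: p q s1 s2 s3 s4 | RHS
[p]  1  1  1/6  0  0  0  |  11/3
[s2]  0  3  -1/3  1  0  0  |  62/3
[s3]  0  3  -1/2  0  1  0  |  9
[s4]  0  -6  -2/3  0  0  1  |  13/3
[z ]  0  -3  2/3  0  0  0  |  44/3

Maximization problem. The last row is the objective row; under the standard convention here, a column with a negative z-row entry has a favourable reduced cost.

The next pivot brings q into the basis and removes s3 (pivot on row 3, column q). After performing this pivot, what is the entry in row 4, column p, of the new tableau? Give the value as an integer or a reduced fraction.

Pivot element is row 3, column q: 3.
Normalize row 3: new (row 3, p) = 0/3 = 0.
row 4 ← row 4 − (-6)·(new row 3): 0 − (-6)·0 = 0.

0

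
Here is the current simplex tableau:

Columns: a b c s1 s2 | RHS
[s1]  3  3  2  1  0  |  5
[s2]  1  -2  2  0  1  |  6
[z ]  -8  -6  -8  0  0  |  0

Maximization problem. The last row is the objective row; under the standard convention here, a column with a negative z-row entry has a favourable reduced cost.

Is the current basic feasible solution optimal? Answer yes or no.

no

Column a has objective-row coefficient -8, which is negative; an improving pivot exists, so not yet optimal.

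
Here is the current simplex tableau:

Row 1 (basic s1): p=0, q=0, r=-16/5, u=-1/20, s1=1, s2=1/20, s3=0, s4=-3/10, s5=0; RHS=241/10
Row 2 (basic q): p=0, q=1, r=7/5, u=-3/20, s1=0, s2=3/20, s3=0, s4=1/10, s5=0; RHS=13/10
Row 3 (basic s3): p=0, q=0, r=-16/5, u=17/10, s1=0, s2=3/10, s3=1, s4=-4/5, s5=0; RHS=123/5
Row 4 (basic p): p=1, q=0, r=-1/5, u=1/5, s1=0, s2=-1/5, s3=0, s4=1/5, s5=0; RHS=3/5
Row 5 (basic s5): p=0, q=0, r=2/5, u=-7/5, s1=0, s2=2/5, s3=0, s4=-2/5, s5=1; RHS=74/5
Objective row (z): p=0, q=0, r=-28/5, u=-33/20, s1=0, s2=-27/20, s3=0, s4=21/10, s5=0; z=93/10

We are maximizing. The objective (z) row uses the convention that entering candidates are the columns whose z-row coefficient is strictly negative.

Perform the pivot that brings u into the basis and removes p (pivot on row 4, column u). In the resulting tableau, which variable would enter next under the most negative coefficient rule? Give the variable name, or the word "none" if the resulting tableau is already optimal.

r

Pivot element 1/5. New z-row = old z-row − (-33/20)·(row 4/(1/5)).
Updated z-row coefficients: p: 33/4, q: 0, r: -29/4, u: 0, s1: 0, s2: -3, s3: 0, s4: 15/4, s5: 0.
The most negative is -29/4 in column r, so r would enter next.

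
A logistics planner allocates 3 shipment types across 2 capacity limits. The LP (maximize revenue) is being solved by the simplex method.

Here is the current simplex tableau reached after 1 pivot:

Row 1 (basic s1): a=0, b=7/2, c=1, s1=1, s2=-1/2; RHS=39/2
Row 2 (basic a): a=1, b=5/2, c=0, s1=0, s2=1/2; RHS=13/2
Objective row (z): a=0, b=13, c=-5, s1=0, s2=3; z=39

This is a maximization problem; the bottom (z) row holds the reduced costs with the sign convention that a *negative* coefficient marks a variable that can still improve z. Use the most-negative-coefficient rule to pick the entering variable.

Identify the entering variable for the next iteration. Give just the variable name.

Objective-row coefficients: a: 0, b: 13, c: -5, s1: 0, s2: 3.
The most negative is -5 in column c, so c enters.

c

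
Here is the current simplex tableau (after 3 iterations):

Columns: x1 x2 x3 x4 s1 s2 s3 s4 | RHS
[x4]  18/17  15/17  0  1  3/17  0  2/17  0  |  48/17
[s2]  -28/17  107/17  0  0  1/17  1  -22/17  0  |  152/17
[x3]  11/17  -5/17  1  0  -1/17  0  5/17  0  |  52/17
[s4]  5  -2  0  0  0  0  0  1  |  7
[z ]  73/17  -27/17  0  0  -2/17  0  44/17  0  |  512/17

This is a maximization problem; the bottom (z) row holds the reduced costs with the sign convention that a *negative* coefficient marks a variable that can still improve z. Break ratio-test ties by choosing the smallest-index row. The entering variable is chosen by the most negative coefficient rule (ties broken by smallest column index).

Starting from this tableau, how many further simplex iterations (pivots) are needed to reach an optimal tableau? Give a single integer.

2

pivot: x2 in, s2 out → z = 3464/107
pivot: s1 in, x4 out → z = 100/3
No improving column remains; optimal.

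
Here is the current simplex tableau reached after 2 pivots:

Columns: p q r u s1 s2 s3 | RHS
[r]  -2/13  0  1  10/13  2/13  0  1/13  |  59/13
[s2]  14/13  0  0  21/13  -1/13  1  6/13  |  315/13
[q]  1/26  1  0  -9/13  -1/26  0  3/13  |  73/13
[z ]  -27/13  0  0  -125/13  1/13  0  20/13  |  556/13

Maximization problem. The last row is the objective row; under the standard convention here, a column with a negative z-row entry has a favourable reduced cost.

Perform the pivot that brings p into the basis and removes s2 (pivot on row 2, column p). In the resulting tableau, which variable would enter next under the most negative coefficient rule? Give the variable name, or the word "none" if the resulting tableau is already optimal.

u

Pivot element 14/13. New z-row = old z-row − (-27/13)·(row 2/(14/13)).
Updated z-row coefficients: p: 0, q: 0, r: 0, u: -13/2, s1: -1/14, s2: 27/14, s3: 17/7.
The most negative is -13/2 in column u, so u would enter next.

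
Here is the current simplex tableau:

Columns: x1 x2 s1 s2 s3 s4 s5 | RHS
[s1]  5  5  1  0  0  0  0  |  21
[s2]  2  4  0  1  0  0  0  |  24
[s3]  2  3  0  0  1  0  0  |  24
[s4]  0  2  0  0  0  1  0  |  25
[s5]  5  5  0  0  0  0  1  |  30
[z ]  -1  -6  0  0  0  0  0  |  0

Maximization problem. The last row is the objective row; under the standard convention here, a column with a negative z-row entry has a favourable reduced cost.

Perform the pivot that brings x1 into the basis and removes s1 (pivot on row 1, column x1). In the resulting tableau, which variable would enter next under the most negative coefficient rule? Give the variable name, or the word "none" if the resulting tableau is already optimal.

Pivot element 5. New z-row = old z-row − (-1)·(row 1/5).
Updated z-row coefficients: x1: 0, x2: -5, s1: 1/5, s2: 0, s3: 0, s4: 0, s5: 0.
The most negative is -5 in column x2, so x2 would enter next.

x2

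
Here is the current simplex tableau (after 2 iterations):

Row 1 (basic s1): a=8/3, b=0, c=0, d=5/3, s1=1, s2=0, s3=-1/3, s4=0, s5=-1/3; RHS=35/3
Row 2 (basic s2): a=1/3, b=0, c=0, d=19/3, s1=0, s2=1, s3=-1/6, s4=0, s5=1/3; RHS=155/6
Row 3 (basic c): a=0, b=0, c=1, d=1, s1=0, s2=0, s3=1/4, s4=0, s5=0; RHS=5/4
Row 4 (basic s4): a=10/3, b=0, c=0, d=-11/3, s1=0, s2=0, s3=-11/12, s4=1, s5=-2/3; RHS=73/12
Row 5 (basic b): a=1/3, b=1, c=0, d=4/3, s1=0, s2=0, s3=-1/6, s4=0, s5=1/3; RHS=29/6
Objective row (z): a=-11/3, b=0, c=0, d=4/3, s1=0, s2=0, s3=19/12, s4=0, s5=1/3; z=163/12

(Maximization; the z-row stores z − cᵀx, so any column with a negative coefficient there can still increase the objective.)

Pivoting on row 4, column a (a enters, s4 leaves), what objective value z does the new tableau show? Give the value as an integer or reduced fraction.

Minimum ratio for a: (73/12)/(10/3) = 73/40.
z changes by −(z-row coeff of a)·ratio = −(-11/3)·(73/40) = 803/120.
New z = 163/12 + (803/120) = 811/40.

811/40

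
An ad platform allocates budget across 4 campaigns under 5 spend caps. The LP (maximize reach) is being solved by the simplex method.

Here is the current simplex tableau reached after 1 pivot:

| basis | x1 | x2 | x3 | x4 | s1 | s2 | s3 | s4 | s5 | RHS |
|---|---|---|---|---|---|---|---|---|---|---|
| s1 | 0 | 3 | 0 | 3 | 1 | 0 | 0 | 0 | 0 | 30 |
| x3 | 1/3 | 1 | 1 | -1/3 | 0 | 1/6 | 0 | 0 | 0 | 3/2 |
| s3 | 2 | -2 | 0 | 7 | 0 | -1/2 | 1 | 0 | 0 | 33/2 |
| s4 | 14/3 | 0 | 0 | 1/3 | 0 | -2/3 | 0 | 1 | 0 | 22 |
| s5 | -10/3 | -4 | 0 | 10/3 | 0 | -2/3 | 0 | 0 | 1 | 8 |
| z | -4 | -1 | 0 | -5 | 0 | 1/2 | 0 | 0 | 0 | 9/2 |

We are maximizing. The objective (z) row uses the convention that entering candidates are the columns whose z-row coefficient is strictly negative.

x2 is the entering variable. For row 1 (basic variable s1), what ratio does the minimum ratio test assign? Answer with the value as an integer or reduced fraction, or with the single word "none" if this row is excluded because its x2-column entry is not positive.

10

Ratio = RHS / (x2 entry) = 30 / 3 = 10.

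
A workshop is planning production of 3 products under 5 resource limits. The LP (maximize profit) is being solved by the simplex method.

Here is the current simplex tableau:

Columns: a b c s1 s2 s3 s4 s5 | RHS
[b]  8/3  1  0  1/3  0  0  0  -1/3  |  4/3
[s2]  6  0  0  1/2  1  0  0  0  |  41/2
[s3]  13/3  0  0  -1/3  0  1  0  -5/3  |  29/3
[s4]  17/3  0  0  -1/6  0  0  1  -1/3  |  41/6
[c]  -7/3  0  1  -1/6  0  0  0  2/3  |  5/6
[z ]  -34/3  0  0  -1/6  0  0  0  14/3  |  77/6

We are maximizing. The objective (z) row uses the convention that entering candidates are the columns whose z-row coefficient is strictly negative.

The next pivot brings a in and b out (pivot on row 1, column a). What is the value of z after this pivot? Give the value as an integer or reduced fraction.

37/2

Minimum ratio for a: (4/3)/(8/3) = 1/2.
z changes by −(z-row coeff of a)·ratio = −(-34/3)·(1/2) = 17/3.
New z = 77/6 + (17/3) = 37/2.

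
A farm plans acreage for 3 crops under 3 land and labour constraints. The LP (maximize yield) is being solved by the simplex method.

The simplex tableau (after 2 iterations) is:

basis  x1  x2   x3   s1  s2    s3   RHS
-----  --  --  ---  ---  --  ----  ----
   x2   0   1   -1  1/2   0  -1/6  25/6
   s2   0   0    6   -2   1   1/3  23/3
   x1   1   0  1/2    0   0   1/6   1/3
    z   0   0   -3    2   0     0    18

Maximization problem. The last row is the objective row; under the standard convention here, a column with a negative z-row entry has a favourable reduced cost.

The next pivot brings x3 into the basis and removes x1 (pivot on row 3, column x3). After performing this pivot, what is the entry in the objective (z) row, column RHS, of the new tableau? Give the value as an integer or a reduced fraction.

20

Pivot element is row 3, column x3: 1/2.
Normalize row 3: new (row 3, RHS) = (1/3)/(1/2) = 2/3.
z-row ← z-row − (-3)·(new row 3): 18 − (-3)·(2/3) = 20.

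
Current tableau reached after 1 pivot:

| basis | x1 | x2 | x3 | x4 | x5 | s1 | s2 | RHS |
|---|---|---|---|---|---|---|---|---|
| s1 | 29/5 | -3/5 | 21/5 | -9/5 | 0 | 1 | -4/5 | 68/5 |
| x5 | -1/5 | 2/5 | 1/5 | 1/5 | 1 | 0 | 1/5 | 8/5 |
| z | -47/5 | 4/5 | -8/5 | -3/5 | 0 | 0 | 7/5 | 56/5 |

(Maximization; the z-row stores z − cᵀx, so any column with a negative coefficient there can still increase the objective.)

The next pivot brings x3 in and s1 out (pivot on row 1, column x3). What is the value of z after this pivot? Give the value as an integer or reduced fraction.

Minimum ratio for x3: (68/5)/(21/5) = 68/21.
z changes by −(z-row coeff of x3)·ratio = −(-8/5)·(68/21) = 544/105.
New z = 56/5 + (544/105) = 344/21.

344/21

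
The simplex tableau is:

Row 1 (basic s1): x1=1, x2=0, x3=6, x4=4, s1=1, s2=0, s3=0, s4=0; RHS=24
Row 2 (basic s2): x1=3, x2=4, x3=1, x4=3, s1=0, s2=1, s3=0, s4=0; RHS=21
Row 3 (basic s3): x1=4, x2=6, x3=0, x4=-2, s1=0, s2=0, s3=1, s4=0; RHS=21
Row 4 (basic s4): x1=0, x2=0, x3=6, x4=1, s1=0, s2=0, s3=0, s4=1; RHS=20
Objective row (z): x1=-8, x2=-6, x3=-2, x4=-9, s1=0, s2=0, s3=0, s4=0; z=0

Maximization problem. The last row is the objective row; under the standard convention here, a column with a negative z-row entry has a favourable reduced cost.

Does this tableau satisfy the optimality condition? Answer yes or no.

Column x1 has objective-row coefficient -8, which is negative; an improving pivot exists, so not yet optimal.

no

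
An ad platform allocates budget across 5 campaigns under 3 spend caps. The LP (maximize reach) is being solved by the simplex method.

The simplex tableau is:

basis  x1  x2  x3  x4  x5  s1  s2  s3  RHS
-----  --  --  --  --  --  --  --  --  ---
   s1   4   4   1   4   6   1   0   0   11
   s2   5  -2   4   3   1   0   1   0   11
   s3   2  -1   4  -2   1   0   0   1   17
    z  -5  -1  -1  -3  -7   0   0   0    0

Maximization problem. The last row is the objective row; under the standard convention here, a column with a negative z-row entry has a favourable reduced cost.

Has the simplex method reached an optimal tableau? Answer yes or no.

Column x1 has objective-row coefficient -5, which is negative; an improving pivot exists, so not yet optimal.

no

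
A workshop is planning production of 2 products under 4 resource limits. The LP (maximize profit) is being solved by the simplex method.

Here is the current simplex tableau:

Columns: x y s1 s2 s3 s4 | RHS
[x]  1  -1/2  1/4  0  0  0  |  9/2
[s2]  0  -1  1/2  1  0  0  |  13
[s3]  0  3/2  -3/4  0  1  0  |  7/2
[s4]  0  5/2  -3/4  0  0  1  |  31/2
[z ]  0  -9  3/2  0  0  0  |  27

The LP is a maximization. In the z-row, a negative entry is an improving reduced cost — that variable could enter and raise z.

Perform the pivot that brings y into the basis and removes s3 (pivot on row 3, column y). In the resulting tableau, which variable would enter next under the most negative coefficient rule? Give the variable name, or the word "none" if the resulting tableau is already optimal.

s1

Pivot element 3/2. New z-row = old z-row − (-9)·(row 3/(3/2)).
Updated z-row coefficients: x: 0, y: 0, s1: -3, s2: 0, s3: 6, s4: 0.
The most negative is -3 in column s1, so s1 would enter next.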